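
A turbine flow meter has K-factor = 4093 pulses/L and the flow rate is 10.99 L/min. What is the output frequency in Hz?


Frequency = K * Q / 60 (converting L/min to L/s).
f = 4093 * 10.99 / 60
f = 44982.07 / 60
f = 749.7 Hz

749.7 Hz


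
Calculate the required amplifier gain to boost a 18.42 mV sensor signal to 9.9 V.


Gain = Vout / Vin (converting to same units).
G = 9.9 V / 18.42 mV
G = 9900.0 mV / 18.42 mV
G = 537.46

537.46


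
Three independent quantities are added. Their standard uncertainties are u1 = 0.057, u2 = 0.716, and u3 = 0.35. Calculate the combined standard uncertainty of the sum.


For a sum of independent quantities, uc = sqrt(u1^2 + u2^2 + u3^2).
uc = sqrt(0.057^2 + 0.716^2 + 0.35^2)
uc = sqrt(0.003249 + 0.512656 + 0.1225)
uc = 0.799

0.799


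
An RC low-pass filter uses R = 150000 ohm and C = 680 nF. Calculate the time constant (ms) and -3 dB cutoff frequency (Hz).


Time constant: tau = R * C.
tau = 150000 * 6.80e-07 = 0.102 s
tau = 102.0 ms
Cutoff frequency: fc = 1 / (2*pi*R*C).
fc = 1 / (2*pi*0.102) = 1.56 Hz

tau = 102.0 ms, fc = 1.56 Hz


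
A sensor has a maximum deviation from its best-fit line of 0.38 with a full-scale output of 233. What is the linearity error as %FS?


Linearity error = (max deviation / full scale) * 100%.
Linearity = (0.38 / 233) * 100
Linearity = 0.163 %FS

0.163 %FS


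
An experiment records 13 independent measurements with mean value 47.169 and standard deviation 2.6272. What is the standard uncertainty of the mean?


The standard uncertainty for Type A evaluation is u = s / sqrt(n).
u = 2.6272 / sqrt(13)
u = 2.6272 / 3.6056
u = 0.7287

0.7287


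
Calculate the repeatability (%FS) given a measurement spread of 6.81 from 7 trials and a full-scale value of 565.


Repeatability = (spread / full scale) * 100%.
R = (6.81 / 565) * 100
R = 1.205 %FS

1.205 %FS


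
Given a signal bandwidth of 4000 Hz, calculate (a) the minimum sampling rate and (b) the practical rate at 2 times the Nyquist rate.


By Nyquist theorem, fs_min = 2 * fmax.
fs_min = 2 * 4000 = 8000 Hz
Practical rate = 2 * fs_min = 2 * 8000 = 16000 Hz

fs_min = 8000 Hz, fs_practical = 16000 Hz


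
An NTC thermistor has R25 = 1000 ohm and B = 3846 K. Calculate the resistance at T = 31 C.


NTC thermistor equation: Rt = R25 * exp(B * (1/T - 1/T25)).
T in Kelvin: 304.15 K, T25 = 298.15 K
1/T - 1/T25 = 1/304.15 - 1/298.15 = -6.617e-05
B * (1/T - 1/T25) = 3846 * -6.617e-05 = -0.2545
Rt = 1000 * exp(-0.2545) = 775.3 ohm

775.3 ohm


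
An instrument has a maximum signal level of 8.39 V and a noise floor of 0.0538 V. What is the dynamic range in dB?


Dynamic range = 20 * log10(Vmax / Vnoise).
DR = 20 * log10(8.39 / 0.0538)
DR = 20 * log10(155.95)
DR = 43.86 dB

43.86 dB


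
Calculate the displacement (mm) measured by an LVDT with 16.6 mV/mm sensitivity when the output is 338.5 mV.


Displacement = Vout / sensitivity.
d = 338.5 / 16.6
d = 20.392 mm

20.392 mm


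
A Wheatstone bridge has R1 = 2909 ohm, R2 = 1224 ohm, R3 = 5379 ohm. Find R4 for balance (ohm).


At balance: R1*R4 = R2*R3, so R4 = R2*R3/R1.
R4 = 1224 * 5379 / 2909
R4 = 6583896 / 2909
R4 = 2263.28 ohm

2263.28 ohm


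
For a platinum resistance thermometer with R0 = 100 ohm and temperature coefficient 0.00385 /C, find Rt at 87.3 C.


The RTD equation: Rt = R0 * (1 + alpha * T).
Rt = 100 * (1 + 0.00385 * 87.3)
Rt = 100 * (1 + 0.336105)
Rt = 100 * 1.336105
Rt = 133.611 ohm

133.611 ohm


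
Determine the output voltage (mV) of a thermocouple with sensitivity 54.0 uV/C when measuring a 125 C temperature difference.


The thermocouple output V = sensitivity * dT.
V = 54.0 uV/C * 125 C
V = 6750.0 uV
V = 6.75 mV

6.75 mV


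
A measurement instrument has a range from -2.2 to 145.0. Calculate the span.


Span = upper range - lower range.
Span = 145.0 - (-2.2)
Span = 147.2

147.2


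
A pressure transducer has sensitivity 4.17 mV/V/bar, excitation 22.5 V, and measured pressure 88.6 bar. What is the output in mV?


Output = sensitivity * Vex * P.
Vout = 4.17 * 22.5 * 88.6
Vout = 93.825 * 88.6
Vout = 8312.9 mV

8312.9 mV


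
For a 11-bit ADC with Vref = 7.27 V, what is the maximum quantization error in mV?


The maximum quantization error is +/- LSB/2.
LSB = Vref / 2^n = 7.27 / 2048 = 0.0035498 V
Max error = LSB / 2 = 0.0035498 / 2 = 0.0017749 V
Max error = 1.7749 mV

1.7749 mV


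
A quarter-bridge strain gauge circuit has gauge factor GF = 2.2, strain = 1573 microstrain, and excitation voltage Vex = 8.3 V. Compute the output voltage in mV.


Quarter bridge output: Vout = (GF * epsilon * Vex) / 4.
Vout = (2.2 * 1573e-6 * 8.3) / 4
Vout = 0.02872298 / 4 V
Vout = 0.00718075 V = 7.1807 mV

7.1807 mV


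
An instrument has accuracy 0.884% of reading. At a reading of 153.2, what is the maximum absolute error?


Absolute error = (accuracy% / 100) * reading.
Error = (0.884 / 100) * 153.2
Error = 0.00884 * 153.2
Error = 1.3543

1.3543


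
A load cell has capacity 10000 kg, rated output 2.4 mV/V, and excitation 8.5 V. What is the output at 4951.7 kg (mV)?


Vout = rated_output * Vex * (load / capacity).
Vout = 2.4 * 8.5 * (4951.7 / 10000)
Vout = 2.4 * 8.5 * 0.49517
Vout = 10.101 mV

10.101 mV


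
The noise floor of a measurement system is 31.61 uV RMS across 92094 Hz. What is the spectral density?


Noise spectral density = Vrms / sqrt(BW).
NSD = 31.61 / sqrt(92094)
NSD = 31.61 / 303.4699
NSD = 0.1042 uV/sqrt(Hz)

0.1042 uV/sqrt(Hz)


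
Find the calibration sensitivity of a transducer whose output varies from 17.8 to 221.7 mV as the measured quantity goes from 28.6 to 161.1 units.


Sensitivity = (y2 - y1) / (x2 - x1).
S = (221.7 - 17.8) / (161.1 - 28.6)
S = 203.9 / 132.5
S = 1.5389 mV/unit

1.5389 mV/unit


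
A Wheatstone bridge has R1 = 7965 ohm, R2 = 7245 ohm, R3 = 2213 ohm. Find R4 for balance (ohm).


At balance: R1*R4 = R2*R3, so R4 = R2*R3/R1.
R4 = 7245 * 2213 / 7965
R4 = 16033185 / 7965
R4 = 2012.95 ohm

2012.95 ohm


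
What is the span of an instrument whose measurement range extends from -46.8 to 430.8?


Span = upper range - lower range.
Span = 430.8 - (-46.8)
Span = 477.6

477.6


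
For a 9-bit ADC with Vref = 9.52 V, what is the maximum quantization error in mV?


The maximum quantization error is +/- LSB/2.
LSB = Vref / 2^n = 9.52 / 512 = 0.01859375 V
Max error = LSB / 2 = 0.01859375 / 2 = 0.00929687 V
Max error = 9.2969 mV

9.2969 mV


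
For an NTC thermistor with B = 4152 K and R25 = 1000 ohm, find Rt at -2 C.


NTC thermistor equation: Rt = R25 * exp(B * (1/T - 1/T25)).
T in Kelvin: 271.15 K, T25 = 298.15 K
1/T - 1/T25 = 1/271.15 - 1/298.15 = 0.00033398
B * (1/T - 1/T25) = 4152 * 0.00033398 = 1.3867
Rt = 1000 * exp(1.3867) = 4001.5 ohm

4001.5 ohm


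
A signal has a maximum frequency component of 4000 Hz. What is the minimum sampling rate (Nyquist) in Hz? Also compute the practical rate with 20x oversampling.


By Nyquist theorem, fs_min = 2 * fmax.
fs_min = 2 * 4000 = 8000 Hz
Practical rate = 20 * fs_min = 20 * 8000 = 160000 Hz

fs_min = 8000 Hz, fs_practical = 160000 Hz


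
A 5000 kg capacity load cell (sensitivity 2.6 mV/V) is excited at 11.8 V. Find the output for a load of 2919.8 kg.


Vout = rated_output * Vex * (load / capacity).
Vout = 2.6 * 11.8 * (2919.8 / 5000)
Vout = 2.6 * 11.8 * 0.58396
Vout = 17.916 mV

17.916 mV


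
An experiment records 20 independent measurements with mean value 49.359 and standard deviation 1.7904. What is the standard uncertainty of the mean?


The standard uncertainty for Type A evaluation is u = s / sqrt(n).
u = 1.7904 / sqrt(20)
u = 1.7904 / 4.4721
u = 0.4003

0.4003


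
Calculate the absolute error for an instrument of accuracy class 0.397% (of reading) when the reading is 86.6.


Absolute error = (accuracy% / 100) * reading.
Error = (0.397 / 100) * 86.6
Error = 0.00397 * 86.6
Error = 0.3438

0.3438


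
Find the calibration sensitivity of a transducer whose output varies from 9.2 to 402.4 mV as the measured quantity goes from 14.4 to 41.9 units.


Sensitivity = (y2 - y1) / (x2 - x1).
S = (402.4 - 9.2) / (41.9 - 14.4)
S = 393.2 / 27.5
S = 14.2982 mV/unit

14.2982 mV/unit


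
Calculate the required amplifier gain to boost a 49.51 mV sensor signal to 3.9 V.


Gain = Vout / Vin (converting to same units).
G = 3.9 V / 49.51 mV
G = 3900.0 mV / 49.51 mV
G = 78.77

78.77


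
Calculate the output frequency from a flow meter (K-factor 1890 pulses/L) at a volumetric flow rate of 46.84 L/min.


Frequency = K * Q / 60 (converting L/min to L/s).
f = 1890 * 46.84 / 60
f = 88527.6 / 60
f = 1475.46 Hz

1475.46 Hz


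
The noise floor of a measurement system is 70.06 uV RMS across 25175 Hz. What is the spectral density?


Noise spectral density = Vrms / sqrt(BW).
NSD = 70.06 / sqrt(25175)
NSD = 70.06 / 158.6663
NSD = 0.4416 uV/sqrt(Hz)

0.4416 uV/sqrt(Hz)


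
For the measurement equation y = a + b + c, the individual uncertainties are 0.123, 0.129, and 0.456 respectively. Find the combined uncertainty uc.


For a sum of independent quantities, uc = sqrt(u1^2 + u2^2 + u3^2).
uc = sqrt(0.123^2 + 0.129^2 + 0.456^2)
uc = sqrt(0.015129 + 0.016641 + 0.207936)
uc = 0.4896

0.4896


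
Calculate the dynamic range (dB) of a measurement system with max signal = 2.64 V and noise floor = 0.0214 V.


Dynamic range = 20 * log10(Vmax / Vnoise).
DR = 20 * log10(2.64 / 0.0214)
DR = 20 * log10(123.36)
DR = 41.82 dB

41.82 dB


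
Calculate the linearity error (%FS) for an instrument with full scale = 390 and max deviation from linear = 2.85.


Linearity error = (max deviation / full scale) * 100%.
Linearity = (2.85 / 390) * 100
Linearity = 0.731 %FS

0.731 %FS


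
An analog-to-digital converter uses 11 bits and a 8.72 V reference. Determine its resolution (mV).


The resolution (LSB) of an ADC is Vref / 2^n.
LSB = 8.72 / 2^11
LSB = 8.72 / 2048
LSB = 0.00425781 V = 4.2578125 mV

4.2578125 mV


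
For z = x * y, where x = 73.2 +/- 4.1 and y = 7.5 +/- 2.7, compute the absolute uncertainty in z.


For a product z = x*y, the relative uncertainty is:
uz/z = sqrt((ux/x)^2 + (uy/y)^2)
Relative uncertainties: ux/x = 4.1/73.2 = 0.056011
uy/y = 2.7/7.5 = 0.36
z = 73.2 * 7.5 = 549.0
uz = 549.0 * sqrt(0.056011^2 + 0.36^2) = 200.018

200.018


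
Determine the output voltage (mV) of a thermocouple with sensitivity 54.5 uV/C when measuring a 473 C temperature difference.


The thermocouple output V = sensitivity * dT.
V = 54.5 uV/C * 473 C
V = 25778.5 uV
V = 25.779 mV

25.779 mV


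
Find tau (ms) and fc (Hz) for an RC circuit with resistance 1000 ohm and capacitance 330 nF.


Time constant: tau = R * C.
tau = 1000 * 3.30e-07 = 0.00033 s
tau = 0.33 ms
Cutoff frequency: fc = 1 / (2*pi*R*C).
fc = 1 / (2*pi*0.00033) = 482.29 Hz

tau = 0.33 ms, fc = 482.29 Hz


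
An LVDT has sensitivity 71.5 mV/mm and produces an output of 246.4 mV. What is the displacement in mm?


Displacement = Vout / sensitivity.
d = 246.4 / 71.5
d = 3.446 mm

3.446 mm


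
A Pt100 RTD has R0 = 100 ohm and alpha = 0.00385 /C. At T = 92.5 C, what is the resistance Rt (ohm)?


The RTD equation: Rt = R0 * (1 + alpha * T).
Rt = 100 * (1 + 0.00385 * 92.5)
Rt = 100 * (1 + 0.356125)
Rt = 100 * 1.356125
Rt = 135.613 ohm

135.613 ohm


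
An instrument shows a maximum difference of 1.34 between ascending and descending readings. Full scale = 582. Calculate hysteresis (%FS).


Hysteresis = (max difference / full scale) * 100%.
H = (1.34 / 582) * 100
H = 0.23 %FS

0.23 %FS


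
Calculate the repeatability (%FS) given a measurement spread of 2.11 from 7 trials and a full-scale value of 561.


Repeatability = (spread / full scale) * 100%.
R = (2.11 / 561) * 100
R = 0.376 %FS

0.376 %FS


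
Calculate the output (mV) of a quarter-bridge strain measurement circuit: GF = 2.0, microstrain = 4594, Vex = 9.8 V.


Quarter bridge output: Vout = (GF * epsilon * Vex) / 4.
Vout = (2.0 * 4594e-6 * 9.8) / 4
Vout = 0.0900424 / 4 V
Vout = 0.0225106 V = 22.5106 mV

22.5106 mV


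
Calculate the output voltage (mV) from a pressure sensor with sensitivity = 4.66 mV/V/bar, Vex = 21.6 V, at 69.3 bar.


Output = sensitivity * Vex * P.
Vout = 4.66 * 21.6 * 69.3
Vout = 100.656 * 69.3
Vout = 6975.46 mV

6975.46 mV


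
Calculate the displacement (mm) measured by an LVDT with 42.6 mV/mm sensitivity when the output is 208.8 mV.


Displacement = Vout / sensitivity.
d = 208.8 / 42.6
d = 4.901 mm

4.901 mm


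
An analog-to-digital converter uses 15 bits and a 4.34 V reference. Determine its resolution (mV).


The resolution (LSB) of an ADC is Vref / 2^n.
LSB = 4.34 / 2^15
LSB = 4.34 / 32768
LSB = 0.00013245 V = 0.13244629 mV

0.13244629 mV


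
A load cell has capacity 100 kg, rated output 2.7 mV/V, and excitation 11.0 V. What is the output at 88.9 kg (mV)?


Vout = rated_output * Vex * (load / capacity).
Vout = 2.7 * 11.0 * (88.9 / 100)
Vout = 2.7 * 11.0 * 0.889
Vout = 26.403 mV

26.403 mV


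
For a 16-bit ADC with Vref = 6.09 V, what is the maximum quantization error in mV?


The maximum quantization error is +/- LSB/2.
LSB = Vref / 2^n = 6.09 / 65536 = 9.293e-05 V
Max error = LSB / 2 = 9.293e-05 / 2 = 4.646e-05 V
Max error = 0.0465 mV

0.0465 mV


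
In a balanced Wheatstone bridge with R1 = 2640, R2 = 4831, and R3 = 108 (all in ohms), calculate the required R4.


At balance: R1*R4 = R2*R3, so R4 = R2*R3/R1.
R4 = 4831 * 108 / 2640
R4 = 521748 / 2640
R4 = 197.63 ohm

197.63 ohm


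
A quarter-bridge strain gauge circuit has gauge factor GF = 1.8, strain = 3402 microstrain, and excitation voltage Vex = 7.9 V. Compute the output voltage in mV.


Quarter bridge output: Vout = (GF * epsilon * Vex) / 4.
Vout = (1.8 * 3402e-6 * 7.9) / 4
Vout = 0.04837644 / 4 V
Vout = 0.01209411 V = 12.0941 mV

12.0941 mV


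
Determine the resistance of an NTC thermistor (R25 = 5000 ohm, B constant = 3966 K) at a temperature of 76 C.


NTC thermistor equation: Rt = R25 * exp(B * (1/T - 1/T25)).
T in Kelvin: 349.15 K, T25 = 298.15 K
1/T - 1/T25 = 1/349.15 - 1/298.15 = -0.00048992
B * (1/T - 1/T25) = 3966 * -0.00048992 = -1.943
Rt = 5000 * exp(-1.943) = 716.4 ohm

716.4 ohm


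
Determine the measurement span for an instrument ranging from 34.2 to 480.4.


Span = upper range - lower range.
Span = 480.4 - (34.2)
Span = 446.2

446.2


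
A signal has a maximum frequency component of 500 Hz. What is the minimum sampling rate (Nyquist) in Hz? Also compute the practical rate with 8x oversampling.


By Nyquist theorem, fs_min = 2 * fmax.
fs_min = 2 * 500 = 1000 Hz
Practical rate = 8 * fs_min = 8 * 1000 = 8000 Hz

fs_min = 1000 Hz, fs_practical = 8000 Hz


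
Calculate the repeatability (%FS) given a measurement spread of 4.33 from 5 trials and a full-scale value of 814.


Repeatability = (spread / full scale) * 100%.
R = (4.33 / 814) * 100
R = 0.532 %FS

0.532 %FS


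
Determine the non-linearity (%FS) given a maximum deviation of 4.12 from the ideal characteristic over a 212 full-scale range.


Linearity error = (max deviation / full scale) * 100%.
Linearity = (4.12 / 212) * 100
Linearity = 1.943 %FS

1.943 %FS


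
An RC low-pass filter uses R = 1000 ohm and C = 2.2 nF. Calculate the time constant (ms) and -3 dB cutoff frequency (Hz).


Time constant: tau = R * C.
tau = 1000 * 2.20e-09 = 2.2e-06 s
tau = 0.0022 ms
Cutoff frequency: fc = 1 / (2*pi*R*C).
fc = 1 / (2*pi*2.2e-06) = 72343.16 Hz

tau = 0.0022 ms, fc = 72343.16 Hz


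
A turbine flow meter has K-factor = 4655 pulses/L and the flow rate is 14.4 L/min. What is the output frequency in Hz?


Frequency = K * Q / 60 (converting L/min to L/s).
f = 4655 * 14.4 / 60
f = 67032.0 / 60
f = 1117.2 Hz

1117.2 Hz


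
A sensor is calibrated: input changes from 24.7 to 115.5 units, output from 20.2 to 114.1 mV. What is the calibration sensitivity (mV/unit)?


Sensitivity = (y2 - y1) / (x2 - x1).
S = (114.1 - 20.2) / (115.5 - 24.7)
S = 93.9 / 90.8
S = 1.0341 mV/unit

1.0341 mV/unit


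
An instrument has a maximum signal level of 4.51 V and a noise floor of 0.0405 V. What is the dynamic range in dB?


Dynamic range = 20 * log10(Vmax / Vnoise).
DR = 20 * log10(4.51 / 0.0405)
DR = 20 * log10(111.36)
DR = 40.93 dB

40.93 dB


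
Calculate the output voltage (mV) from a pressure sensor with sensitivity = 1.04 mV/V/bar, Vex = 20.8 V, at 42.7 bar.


Output = sensitivity * Vex * P.
Vout = 1.04 * 20.8 * 42.7
Vout = 21.632 * 42.7
Vout = 923.69 mV

923.69 mV


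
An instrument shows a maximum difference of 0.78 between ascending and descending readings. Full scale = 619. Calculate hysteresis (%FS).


Hysteresis = (max difference / full scale) * 100%.
H = (0.78 / 619) * 100
H = 0.126 %FS

0.126 %FS


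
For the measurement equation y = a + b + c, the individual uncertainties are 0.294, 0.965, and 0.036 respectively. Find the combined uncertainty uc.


For a sum of independent quantities, uc = sqrt(u1^2 + u2^2 + u3^2).
uc = sqrt(0.294^2 + 0.965^2 + 0.036^2)
uc = sqrt(0.086436 + 0.931225 + 0.001296)
uc = 1.0094

1.0094


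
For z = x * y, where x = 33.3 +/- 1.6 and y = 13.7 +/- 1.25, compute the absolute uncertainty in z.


For a product z = x*y, the relative uncertainty is:
uz/z = sqrt((ux/x)^2 + (uy/y)^2)
Relative uncertainties: ux/x = 1.6/33.3 = 0.048048
uy/y = 1.25/13.7 = 0.091241
z = 33.3 * 13.7 = 456.2
uz = 456.2 * sqrt(0.048048^2 + 0.091241^2) = 47.044

47.044


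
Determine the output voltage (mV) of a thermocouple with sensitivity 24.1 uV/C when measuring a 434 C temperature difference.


The thermocouple output V = sensitivity * dT.
V = 24.1 uV/C * 434 C
V = 10459.4 uV
V = 10.459 mV

10.459 mV


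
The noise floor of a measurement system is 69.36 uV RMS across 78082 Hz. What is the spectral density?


Noise spectral density = Vrms / sqrt(BW).
NSD = 69.36 / sqrt(78082)
NSD = 69.36 / 279.4316
NSD = 0.2482 uV/sqrt(Hz)

0.2482 uV/sqrt(Hz)


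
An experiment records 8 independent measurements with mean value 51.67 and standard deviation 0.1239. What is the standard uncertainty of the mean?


The standard uncertainty for Type A evaluation is u = s / sqrt(n).
u = 0.1239 / sqrt(8)
u = 0.1239 / 2.8284
u = 0.0438

0.0438


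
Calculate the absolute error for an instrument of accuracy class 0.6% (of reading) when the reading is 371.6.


Absolute error = (accuracy% / 100) * reading.
Error = (0.6 / 100) * 371.6
Error = 0.006 * 371.6
Error = 2.2296

2.2296


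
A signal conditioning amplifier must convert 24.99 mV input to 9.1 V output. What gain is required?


Gain = Vout / Vin (converting to same units).
G = 9.1 V / 24.99 mV
G = 9100.0 mV / 24.99 mV
G = 364.15

364.15


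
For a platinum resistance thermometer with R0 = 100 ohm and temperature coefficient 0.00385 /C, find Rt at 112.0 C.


The RTD equation: Rt = R0 * (1 + alpha * T).
Rt = 100 * (1 + 0.00385 * 112.0)
Rt = 100 * (1 + 0.4312)
Rt = 100 * 1.4312
Rt = 143.12 ohm

143.12 ohm


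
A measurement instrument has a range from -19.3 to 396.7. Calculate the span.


Span = upper range - lower range.
Span = 396.7 - (-19.3)
Span = 416.0

416.0


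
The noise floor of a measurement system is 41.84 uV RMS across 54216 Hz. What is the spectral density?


Noise spectral density = Vrms / sqrt(BW).
NSD = 41.84 / sqrt(54216)
NSD = 41.84 / 232.8433
NSD = 0.1797 uV/sqrt(Hz)

0.1797 uV/sqrt(Hz)


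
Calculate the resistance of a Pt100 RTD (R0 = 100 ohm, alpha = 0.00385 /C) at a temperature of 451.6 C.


The RTD equation: Rt = R0 * (1 + alpha * T).
Rt = 100 * (1 + 0.00385 * 451.6)
Rt = 100 * (1 + 1.73866)
Rt = 100 * 2.73866
Rt = 273.866 ohm

273.866 ohm


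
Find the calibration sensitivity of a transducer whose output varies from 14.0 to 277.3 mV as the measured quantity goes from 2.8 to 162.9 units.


Sensitivity = (y2 - y1) / (x2 - x1).
S = (277.3 - 14.0) / (162.9 - 2.8)
S = 263.3 / 160.1
S = 1.6446 mV/unit

1.6446 mV/unit


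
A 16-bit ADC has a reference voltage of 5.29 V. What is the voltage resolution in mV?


The resolution (LSB) of an ADC is Vref / 2^n.
LSB = 5.29 / 2^16
LSB = 5.29 / 65536
LSB = 8.072e-05 V = 0.08071899 mV

0.08071899 mV


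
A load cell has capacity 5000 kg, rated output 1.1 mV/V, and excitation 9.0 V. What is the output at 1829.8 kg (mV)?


Vout = rated_output * Vex * (load / capacity).
Vout = 1.1 * 9.0 * (1829.8 / 5000)
Vout = 1.1 * 9.0 * 0.36596
Vout = 3.623 mV

3.623 mV


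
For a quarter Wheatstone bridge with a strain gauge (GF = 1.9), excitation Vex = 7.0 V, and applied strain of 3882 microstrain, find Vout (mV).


Quarter bridge output: Vout = (GF * epsilon * Vex) / 4.
Vout = (1.9 * 3882e-6 * 7.0) / 4
Vout = 0.0516306 / 4 V
Vout = 0.01290765 V = 12.9076 mV

12.9076 mV


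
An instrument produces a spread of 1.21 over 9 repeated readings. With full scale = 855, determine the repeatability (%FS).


Repeatability = (spread / full scale) * 100%.
R = (1.21 / 855) * 100
R = 0.142 %FS

0.142 %FS


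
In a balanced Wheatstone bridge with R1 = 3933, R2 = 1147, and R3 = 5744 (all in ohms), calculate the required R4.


At balance: R1*R4 = R2*R3, so R4 = R2*R3/R1.
R4 = 1147 * 5744 / 3933
R4 = 6588368 / 3933
R4 = 1675.15 ohm

1675.15 ohm


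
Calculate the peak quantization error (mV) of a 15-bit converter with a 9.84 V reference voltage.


The maximum quantization error is +/- LSB/2.
LSB = Vref / 2^n = 9.84 / 32768 = 0.00030029 V
Max error = LSB / 2 = 0.00030029 / 2 = 0.00015015 V
Max error = 0.1501 mV

0.1501 mV


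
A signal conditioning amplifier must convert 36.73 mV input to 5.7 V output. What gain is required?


Gain = Vout / Vin (converting to same units).
G = 5.7 V / 36.73 mV
G = 5700.0 mV / 36.73 mV
G = 155.19

155.19


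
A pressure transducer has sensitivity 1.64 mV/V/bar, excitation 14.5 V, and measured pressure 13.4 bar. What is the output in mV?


Output = sensitivity * Vex * P.
Vout = 1.64 * 14.5 * 13.4
Vout = 23.78 * 13.4
Vout = 318.65 mV

318.65 mV


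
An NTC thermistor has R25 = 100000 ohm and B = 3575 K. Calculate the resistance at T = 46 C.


NTC thermistor equation: Rt = R25 * exp(B * (1/T - 1/T25)).
T in Kelvin: 319.15 K, T25 = 298.15 K
1/T - 1/T25 = 1/319.15 - 1/298.15 = -0.00022069
B * (1/T - 1/T25) = 3575 * -0.00022069 = -0.789
Rt = 100000 * exp(-0.789) = 45430.8 ohm

45430.8 ohm


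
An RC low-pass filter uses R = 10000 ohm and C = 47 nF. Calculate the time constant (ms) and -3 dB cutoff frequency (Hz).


Time constant: tau = R * C.
tau = 10000 * 4.70e-08 = 0.00047 s
tau = 0.47 ms
Cutoff frequency: fc = 1 / (2*pi*R*C).
fc = 1 / (2*pi*0.00047) = 338.63 Hz

tau = 0.47 ms, fc = 338.63 Hz


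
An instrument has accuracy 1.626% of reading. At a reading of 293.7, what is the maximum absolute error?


Absolute error = (accuracy% / 100) * reading.
Error = (1.626 / 100) * 293.7
Error = 0.01626 * 293.7
Error = 4.7756

4.7756


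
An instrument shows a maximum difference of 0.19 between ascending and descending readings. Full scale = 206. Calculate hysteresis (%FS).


Hysteresis = (max difference / full scale) * 100%.
H = (0.19 / 206) * 100
H = 0.092 %FS

0.092 %FS


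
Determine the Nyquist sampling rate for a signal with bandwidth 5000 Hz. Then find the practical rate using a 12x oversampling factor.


By Nyquist theorem, fs_min = 2 * fmax.
fs_min = 2 * 5000 = 10000 Hz
Practical rate = 12 * fs_min = 12 * 10000 = 120000 Hz

fs_min = 10000 Hz, fs_practical = 120000 Hz


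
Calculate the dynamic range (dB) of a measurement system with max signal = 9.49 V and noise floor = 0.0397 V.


Dynamic range = 20 * log10(Vmax / Vnoise).
DR = 20 * log10(9.49 / 0.0397)
DR = 20 * log10(239.04)
DR = 47.57 dB

47.57 dB


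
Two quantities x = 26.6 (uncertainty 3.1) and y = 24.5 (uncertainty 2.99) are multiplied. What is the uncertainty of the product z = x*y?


For a product z = x*y, the relative uncertainty is:
uz/z = sqrt((ux/x)^2 + (uy/y)^2)
Relative uncertainties: ux/x = 3.1/26.6 = 0.116541
uy/y = 2.99/24.5 = 0.122041
z = 26.6 * 24.5 = 651.7
uz = 651.7 * sqrt(0.116541^2 + 0.122041^2) = 109.973

109.973


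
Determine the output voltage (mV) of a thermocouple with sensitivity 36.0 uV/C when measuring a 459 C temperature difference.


The thermocouple output V = sensitivity * dT.
V = 36.0 uV/C * 459 C
V = 16524.0 uV
V = 16.524 mV

16.524 mV


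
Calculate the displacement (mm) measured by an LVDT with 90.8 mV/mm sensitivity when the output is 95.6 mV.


Displacement = Vout / sensitivity.
d = 95.6 / 90.8
d = 1.053 mm

1.053 mm


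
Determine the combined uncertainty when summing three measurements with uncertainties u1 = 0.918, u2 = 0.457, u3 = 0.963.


For a sum of independent quantities, uc = sqrt(u1^2 + u2^2 + u3^2).
uc = sqrt(0.918^2 + 0.457^2 + 0.963^2)
uc = sqrt(0.842724 + 0.208849 + 0.927369)
uc = 1.4067

1.4067


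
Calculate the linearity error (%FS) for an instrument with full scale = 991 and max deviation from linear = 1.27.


Linearity error = (max deviation / full scale) * 100%.
Linearity = (1.27 / 991) * 100
Linearity = 0.128 %FS

0.128 %FS


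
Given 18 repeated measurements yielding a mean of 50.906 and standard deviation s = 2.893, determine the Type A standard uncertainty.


The standard uncertainty for Type A evaluation is u = s / sqrt(n).
u = 2.893 / sqrt(18)
u = 2.893 / 4.2426
u = 0.6819

0.6819


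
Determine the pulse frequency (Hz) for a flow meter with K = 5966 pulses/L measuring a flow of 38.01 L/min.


Frequency = K * Q / 60 (converting L/min to L/s).
f = 5966 * 38.01 / 60
f = 226767.66 / 60
f = 3779.46 Hz

3779.46 Hz


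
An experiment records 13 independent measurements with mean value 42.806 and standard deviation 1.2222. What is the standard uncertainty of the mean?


The standard uncertainty for Type A evaluation is u = s / sqrt(n).
u = 1.2222 / sqrt(13)
u = 1.2222 / 3.6056
u = 0.339

0.339


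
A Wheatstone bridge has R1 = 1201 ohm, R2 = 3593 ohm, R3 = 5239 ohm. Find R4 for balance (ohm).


At balance: R1*R4 = R2*R3, so R4 = R2*R3/R1.
R4 = 3593 * 5239 / 1201
R4 = 18823727 / 1201
R4 = 15673.38 ohm

15673.38 ohm


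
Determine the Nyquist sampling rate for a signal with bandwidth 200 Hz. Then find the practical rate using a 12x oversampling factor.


By Nyquist theorem, fs_min = 2 * fmax.
fs_min = 2 * 200 = 400 Hz
Practical rate = 12 * fs_min = 12 * 400 = 4800 Hz

fs_min = 400 Hz, fs_practical = 4800 Hz


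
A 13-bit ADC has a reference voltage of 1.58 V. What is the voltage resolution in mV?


The resolution (LSB) of an ADC is Vref / 2^n.
LSB = 1.58 / 2^13
LSB = 1.58 / 8192
LSB = 0.00019287 V = 0.19287109 mV

0.19287109 mV


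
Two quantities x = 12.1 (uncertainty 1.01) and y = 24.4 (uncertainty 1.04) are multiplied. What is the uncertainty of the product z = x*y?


For a product z = x*y, the relative uncertainty is:
uz/z = sqrt((ux/x)^2 + (uy/y)^2)
Relative uncertainties: ux/x = 1.01/12.1 = 0.083471
uy/y = 1.04/24.4 = 0.042623
z = 12.1 * 24.4 = 295.2
uz = 295.2 * sqrt(0.083471^2 + 0.042623^2) = 27.671

27.671


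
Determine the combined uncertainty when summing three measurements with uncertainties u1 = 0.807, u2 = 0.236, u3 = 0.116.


For a sum of independent quantities, uc = sqrt(u1^2 + u2^2 + u3^2).
uc = sqrt(0.807^2 + 0.236^2 + 0.116^2)
uc = sqrt(0.651249 + 0.055696 + 0.013456)
uc = 0.8488

0.8488


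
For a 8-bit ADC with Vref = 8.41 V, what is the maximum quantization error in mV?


The maximum quantization error is +/- LSB/2.
LSB = Vref / 2^n = 8.41 / 256 = 0.03285156 V
Max error = LSB / 2 = 0.03285156 / 2 = 0.01642578 V
Max error = 16.4258 mV

16.4258 mV


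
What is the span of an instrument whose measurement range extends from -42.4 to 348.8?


Span = upper range - lower range.
Span = 348.8 - (-42.4)
Span = 391.2

391.2


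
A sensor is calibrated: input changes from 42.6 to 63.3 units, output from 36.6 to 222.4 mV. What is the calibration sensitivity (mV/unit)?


Sensitivity = (y2 - y1) / (x2 - x1).
S = (222.4 - 36.6) / (63.3 - 42.6)
S = 185.8 / 20.7
S = 8.9758 mV/unit

8.9758 mV/unit


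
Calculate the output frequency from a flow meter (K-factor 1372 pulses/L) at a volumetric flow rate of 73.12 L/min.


Frequency = K * Q / 60 (converting L/min to L/s).
f = 1372 * 73.12 / 60
f = 100320.64 / 60
f = 1672.01 Hz

1672.01 Hz


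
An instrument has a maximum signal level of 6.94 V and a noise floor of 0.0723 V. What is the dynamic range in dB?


Dynamic range = 20 * log10(Vmax / Vnoise).
DR = 20 * log10(6.94 / 0.0723)
DR = 20 * log10(95.99)
DR = 39.64 dB

39.64 dB


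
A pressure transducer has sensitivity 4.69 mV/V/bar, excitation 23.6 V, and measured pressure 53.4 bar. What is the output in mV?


Output = sensitivity * Vex * P.
Vout = 4.69 * 23.6 * 53.4
Vout = 110.684 * 53.4
Vout = 5910.53 mV

5910.53 mV


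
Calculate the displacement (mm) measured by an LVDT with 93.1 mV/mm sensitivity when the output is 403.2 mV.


Displacement = Vout / sensitivity.
d = 403.2 / 93.1
d = 4.331 mm

4.331 mm


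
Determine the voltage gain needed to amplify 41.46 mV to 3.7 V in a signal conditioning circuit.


Gain = Vout / Vin (converting to same units).
G = 3.7 V / 41.46 mV
G = 3700.0 mV / 41.46 mV
G = 89.24

89.24


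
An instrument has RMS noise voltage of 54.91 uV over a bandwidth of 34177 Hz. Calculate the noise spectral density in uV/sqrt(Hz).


Noise spectral density = Vrms / sqrt(BW).
NSD = 54.91 / sqrt(34177)
NSD = 54.91 / 184.8702
NSD = 0.297 uV/sqrt(Hz)

0.297 uV/sqrt(Hz)


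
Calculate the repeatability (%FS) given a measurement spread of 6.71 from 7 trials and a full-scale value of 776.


Repeatability = (spread / full scale) * 100%.
R = (6.71 / 776) * 100
R = 0.865 %FS

0.865 %FS


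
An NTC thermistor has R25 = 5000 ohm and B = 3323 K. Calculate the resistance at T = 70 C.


NTC thermistor equation: Rt = R25 * exp(B * (1/T - 1/T25)).
T in Kelvin: 343.15 K, T25 = 298.15 K
1/T - 1/T25 = 1/343.15 - 1/298.15 = -0.00043984
B * (1/T - 1/T25) = 3323 * -0.00043984 = -1.4616
Rt = 5000 * exp(-1.4616) = 1159.3 ohm

1159.3 ohm


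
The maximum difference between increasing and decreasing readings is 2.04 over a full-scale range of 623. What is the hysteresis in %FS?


Hysteresis = (max difference / full scale) * 100%.
H = (2.04 / 623) * 100
H = 0.327 %FS

0.327 %FS


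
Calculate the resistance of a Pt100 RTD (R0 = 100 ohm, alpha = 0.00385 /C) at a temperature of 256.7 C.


The RTD equation: Rt = R0 * (1 + alpha * T).
Rt = 100 * (1 + 0.00385 * 256.7)
Rt = 100 * (1 + 0.988295)
Rt = 100 * 1.988295
Rt = 198.829 ohm

198.829 ohm


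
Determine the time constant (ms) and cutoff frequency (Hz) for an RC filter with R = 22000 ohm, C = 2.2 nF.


Time constant: tau = R * C.
tau = 22000 * 2.20e-09 = 4.84e-05 s
tau = 0.0484 ms
Cutoff frequency: fc = 1 / (2*pi*R*C).
fc = 1 / (2*pi*4.84e-05) = 3288.33 Hz

tau = 0.0484 ms, fc = 3288.33 Hz


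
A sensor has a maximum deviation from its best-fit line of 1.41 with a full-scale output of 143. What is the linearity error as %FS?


Linearity error = (max deviation / full scale) * 100%.
Linearity = (1.41 / 143) * 100
Linearity = 0.986 %FS

0.986 %FS


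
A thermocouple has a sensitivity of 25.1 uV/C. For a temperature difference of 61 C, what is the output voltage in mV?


The thermocouple output V = sensitivity * dT.
V = 25.1 uV/C * 61 C
V = 1531.1 uV
V = 1.531 mV

1.531 mV


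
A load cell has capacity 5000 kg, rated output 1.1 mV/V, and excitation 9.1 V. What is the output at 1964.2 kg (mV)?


Vout = rated_output * Vex * (load / capacity).
Vout = 1.1 * 9.1 * (1964.2 / 5000)
Vout = 1.1 * 9.1 * 0.39284
Vout = 3.932 mV

3.932 mV


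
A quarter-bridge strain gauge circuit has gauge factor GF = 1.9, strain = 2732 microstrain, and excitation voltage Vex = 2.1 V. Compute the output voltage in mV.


Quarter bridge output: Vout = (GF * epsilon * Vex) / 4.
Vout = (1.9 * 2732e-6 * 2.1) / 4
Vout = 0.01090068 / 4 V
Vout = 0.00272517 V = 2.7252 mV

2.7252 mV


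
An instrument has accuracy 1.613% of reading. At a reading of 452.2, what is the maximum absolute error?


Absolute error = (accuracy% / 100) * reading.
Error = (1.613 / 100) * 452.2
Error = 0.01613 * 452.2
Error = 7.294

7.294


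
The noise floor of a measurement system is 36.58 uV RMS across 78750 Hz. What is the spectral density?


Noise spectral density = Vrms / sqrt(BW).
NSD = 36.58 / sqrt(78750)
NSD = 36.58 / 280.6243
NSD = 0.1304 uV/sqrt(Hz)

0.1304 uV/sqrt(Hz)


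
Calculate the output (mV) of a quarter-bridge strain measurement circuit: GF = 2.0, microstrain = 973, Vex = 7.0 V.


Quarter bridge output: Vout = (GF * epsilon * Vex) / 4.
Vout = (2.0 * 973e-6 * 7.0) / 4
Vout = 0.013622 / 4 V
Vout = 0.0034055 V = 3.4055 mV

3.4055 mV


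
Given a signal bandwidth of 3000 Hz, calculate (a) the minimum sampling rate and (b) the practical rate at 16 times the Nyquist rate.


By Nyquist theorem, fs_min = 2 * fmax.
fs_min = 2 * 3000 = 6000 Hz
Practical rate = 16 * fs_min = 16 * 6000 = 96000 Hz

fs_min = 6000 Hz, fs_practical = 96000 Hz


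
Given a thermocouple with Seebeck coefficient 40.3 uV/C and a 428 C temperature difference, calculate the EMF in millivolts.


The thermocouple output V = sensitivity * dT.
V = 40.3 uV/C * 428 C
V = 17248.4 uV
V = 17.248 mV

17.248 mV


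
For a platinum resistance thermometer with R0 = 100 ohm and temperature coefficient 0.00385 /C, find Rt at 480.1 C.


The RTD equation: Rt = R0 * (1 + alpha * T).
Rt = 100 * (1 + 0.00385 * 480.1)
Rt = 100 * (1 + 1.848385)
Rt = 100 * 2.848385
Rt = 284.839 ohm

284.839 ohm


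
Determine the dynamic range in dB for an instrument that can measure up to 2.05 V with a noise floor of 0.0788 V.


Dynamic range = 20 * log10(Vmax / Vnoise).
DR = 20 * log10(2.05 / 0.0788)
DR = 20 * log10(26.02)
DR = 28.3 dB

28.3 dB


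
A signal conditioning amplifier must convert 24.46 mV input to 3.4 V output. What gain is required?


Gain = Vout / Vin (converting to same units).
G = 3.4 V / 24.46 mV
G = 3400.0 mV / 24.46 mV
G = 139.0

139.0


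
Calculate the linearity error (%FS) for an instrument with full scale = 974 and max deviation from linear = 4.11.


Linearity error = (max deviation / full scale) * 100%.
Linearity = (4.11 / 974) * 100
Linearity = 0.422 %FS

0.422 %FS


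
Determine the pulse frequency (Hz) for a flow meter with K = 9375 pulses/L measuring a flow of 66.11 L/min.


Frequency = K * Q / 60 (converting L/min to L/s).
f = 9375 * 66.11 / 60
f = 619781.25 / 60
f = 10329.69 Hz

10329.69 Hz


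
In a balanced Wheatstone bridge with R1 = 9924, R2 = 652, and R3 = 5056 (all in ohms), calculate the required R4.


At balance: R1*R4 = R2*R3, so R4 = R2*R3/R1.
R4 = 652 * 5056 / 9924
R4 = 3296512 / 9924
R4 = 332.18 ohm

332.18 ohm


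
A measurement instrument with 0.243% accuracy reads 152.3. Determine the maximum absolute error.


Absolute error = (accuracy% / 100) * reading.
Error = (0.243 / 100) * 152.3
Error = 0.00243 * 152.3
Error = 0.3701

0.3701


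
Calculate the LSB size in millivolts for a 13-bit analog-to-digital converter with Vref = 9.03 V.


The resolution (LSB) of an ADC is Vref / 2^n.
LSB = 9.03 / 2^13
LSB = 9.03 / 8192
LSB = 0.00110229 V = 1.10229492 mV

1.10229492 mV


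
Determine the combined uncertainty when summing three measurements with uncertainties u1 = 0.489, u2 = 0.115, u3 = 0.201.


For a sum of independent quantities, uc = sqrt(u1^2 + u2^2 + u3^2).
uc = sqrt(0.489^2 + 0.115^2 + 0.201^2)
uc = sqrt(0.239121 + 0.013225 + 0.040401)
uc = 0.5411

0.5411


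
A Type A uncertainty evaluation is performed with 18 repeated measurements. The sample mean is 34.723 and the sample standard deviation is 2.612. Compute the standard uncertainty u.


The standard uncertainty for Type A evaluation is u = s / sqrt(n).
u = 2.612 / sqrt(18)
u = 2.612 / 4.2426
u = 0.6157

0.6157


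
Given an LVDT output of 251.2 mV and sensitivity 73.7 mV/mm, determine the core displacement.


Displacement = Vout / sensitivity.
d = 251.2 / 73.7
d = 3.408 mm

3.408 mm


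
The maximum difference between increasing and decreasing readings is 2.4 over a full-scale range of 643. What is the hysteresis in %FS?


Hysteresis = (max difference / full scale) * 100%.
H = (2.4 / 643) * 100
H = 0.373 %FS

0.373 %FS


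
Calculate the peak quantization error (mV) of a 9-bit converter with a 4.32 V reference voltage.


The maximum quantization error is +/- LSB/2.
LSB = Vref / 2^n = 4.32 / 512 = 0.0084375 V
Max error = LSB / 2 = 0.0084375 / 2 = 0.00421875 V
Max error = 4.2188 mV

4.2188 mV


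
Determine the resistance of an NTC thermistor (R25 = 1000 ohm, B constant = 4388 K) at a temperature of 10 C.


NTC thermistor equation: Rt = R25 * exp(B * (1/T - 1/T25)).
T in Kelvin: 283.15 K, T25 = 298.15 K
1/T - 1/T25 = 1/283.15 - 1/298.15 = 0.00017768
B * (1/T - 1/T25) = 4388 * 0.00017768 = 0.7797
Rt = 1000 * exp(0.7797) = 2180.7 ohm

2180.7 ohm


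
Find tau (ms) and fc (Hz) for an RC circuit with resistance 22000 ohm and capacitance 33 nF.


Time constant: tau = R * C.
tau = 22000 * 3.30e-08 = 0.000726 s
tau = 0.726 ms
Cutoff frequency: fc = 1 / (2*pi*R*C).
fc = 1 / (2*pi*0.000726) = 219.22 Hz

tau = 0.726 ms, fc = 219.22 Hz


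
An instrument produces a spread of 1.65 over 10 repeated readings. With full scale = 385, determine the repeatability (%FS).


Repeatability = (spread / full scale) * 100%.
R = (1.65 / 385) * 100
R = 0.429 %FS

0.429 %FS


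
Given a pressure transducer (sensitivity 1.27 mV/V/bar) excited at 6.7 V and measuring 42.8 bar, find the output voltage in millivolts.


Output = sensitivity * Vex * P.
Vout = 1.27 * 6.7 * 42.8
Vout = 8.509 * 42.8
Vout = 364.19 mV

364.19 mV


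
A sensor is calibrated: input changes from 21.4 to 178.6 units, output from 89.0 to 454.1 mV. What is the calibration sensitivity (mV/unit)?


Sensitivity = (y2 - y1) / (x2 - x1).
S = (454.1 - 89.0) / (178.6 - 21.4)
S = 365.1 / 157.2
S = 2.3225 mV/unit

2.3225 mV/unit


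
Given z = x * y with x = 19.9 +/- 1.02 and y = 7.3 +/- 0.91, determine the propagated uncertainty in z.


For a product z = x*y, the relative uncertainty is:
uz/z = sqrt((ux/x)^2 + (uy/y)^2)
Relative uncertainties: ux/x = 1.02/19.9 = 0.051256
uy/y = 0.91/7.3 = 0.124658
z = 19.9 * 7.3 = 145.3
uz = 145.3 * sqrt(0.051256^2 + 0.124658^2) = 19.58

19.58


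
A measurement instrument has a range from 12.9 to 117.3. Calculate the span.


Span = upper range - lower range.
Span = 117.3 - (12.9)
Span = 104.4

104.4


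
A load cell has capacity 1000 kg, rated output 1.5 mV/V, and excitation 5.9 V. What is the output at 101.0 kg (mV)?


Vout = rated_output * Vex * (load / capacity).
Vout = 1.5 * 5.9 * (101.0 / 1000)
Vout = 1.5 * 5.9 * 0.101
Vout = 0.894 mV

0.894 mV


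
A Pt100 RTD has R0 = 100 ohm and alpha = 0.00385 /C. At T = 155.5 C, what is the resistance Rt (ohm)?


The RTD equation: Rt = R0 * (1 + alpha * T).
Rt = 100 * (1 + 0.00385 * 155.5)
Rt = 100 * (1 + 0.598675)
Rt = 100 * 1.598675
Rt = 159.868 ohm

159.868 ohm


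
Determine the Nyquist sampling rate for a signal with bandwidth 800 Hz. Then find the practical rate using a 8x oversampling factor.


By Nyquist theorem, fs_min = 2 * fmax.
fs_min = 2 * 800 = 1600 Hz
Practical rate = 8 * fs_min = 8 * 1600 = 12800 Hz

fs_min = 1600 Hz, fs_practical = 12800 Hz


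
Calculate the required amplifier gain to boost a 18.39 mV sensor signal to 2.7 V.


Gain = Vout / Vin (converting to same units).
G = 2.7 V / 18.39 mV
G = 2700.0 mV / 18.39 mV
G = 146.82

146.82


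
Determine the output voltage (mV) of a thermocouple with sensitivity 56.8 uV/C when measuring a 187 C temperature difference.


The thermocouple output V = sensitivity * dT.
V = 56.8 uV/C * 187 C
V = 10621.6 uV
V = 10.622 mV

10.622 mV
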